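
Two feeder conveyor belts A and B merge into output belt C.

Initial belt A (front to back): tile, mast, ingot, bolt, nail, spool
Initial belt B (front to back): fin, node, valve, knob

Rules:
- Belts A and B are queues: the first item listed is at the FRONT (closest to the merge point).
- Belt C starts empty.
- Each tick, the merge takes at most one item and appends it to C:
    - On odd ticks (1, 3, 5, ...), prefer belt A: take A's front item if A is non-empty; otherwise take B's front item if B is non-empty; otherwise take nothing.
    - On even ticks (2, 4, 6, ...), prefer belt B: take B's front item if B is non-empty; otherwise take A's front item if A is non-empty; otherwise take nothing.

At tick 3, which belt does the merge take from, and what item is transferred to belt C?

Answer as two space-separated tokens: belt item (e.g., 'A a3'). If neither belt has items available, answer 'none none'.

Tick 1: prefer A, take tile from A; A=[mast,ingot,bolt,nail,spool] B=[fin,node,valve,knob] C=[tile]
Tick 2: prefer B, take fin from B; A=[mast,ingot,bolt,nail,spool] B=[node,valve,knob] C=[tile,fin]
Tick 3: prefer A, take mast from A; A=[ingot,bolt,nail,spool] B=[node,valve,knob] C=[tile,fin,mast]

Answer: A mast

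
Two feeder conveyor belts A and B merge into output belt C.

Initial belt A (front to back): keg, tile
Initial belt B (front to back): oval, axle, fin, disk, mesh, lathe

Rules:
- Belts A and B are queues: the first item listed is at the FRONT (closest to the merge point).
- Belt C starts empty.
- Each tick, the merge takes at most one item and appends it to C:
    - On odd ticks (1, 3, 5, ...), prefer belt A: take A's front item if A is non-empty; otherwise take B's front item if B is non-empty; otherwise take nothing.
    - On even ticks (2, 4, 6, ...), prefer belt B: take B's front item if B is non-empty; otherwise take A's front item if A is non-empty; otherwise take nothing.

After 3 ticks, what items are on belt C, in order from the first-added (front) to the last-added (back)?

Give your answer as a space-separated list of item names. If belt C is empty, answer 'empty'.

Answer: keg oval tile

Derivation:
Tick 1: prefer A, take keg from A; A=[tile] B=[oval,axle,fin,disk,mesh,lathe] C=[keg]
Tick 2: prefer B, take oval from B; A=[tile] B=[axle,fin,disk,mesh,lathe] C=[keg,oval]
Tick 3: prefer A, take tile from A; A=[-] B=[axle,fin,disk,mesh,lathe] C=[keg,oval,tile]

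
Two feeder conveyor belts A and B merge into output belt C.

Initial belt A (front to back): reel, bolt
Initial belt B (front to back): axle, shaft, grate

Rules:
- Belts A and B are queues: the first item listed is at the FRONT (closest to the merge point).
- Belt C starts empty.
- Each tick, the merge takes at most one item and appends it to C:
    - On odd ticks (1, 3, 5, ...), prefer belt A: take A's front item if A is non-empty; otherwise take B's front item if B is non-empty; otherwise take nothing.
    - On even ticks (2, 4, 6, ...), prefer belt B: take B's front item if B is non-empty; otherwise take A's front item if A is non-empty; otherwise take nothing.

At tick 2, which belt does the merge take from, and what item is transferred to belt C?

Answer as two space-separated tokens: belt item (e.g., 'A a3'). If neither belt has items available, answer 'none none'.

Tick 1: prefer A, take reel from A; A=[bolt] B=[axle,shaft,grate] C=[reel]
Tick 2: prefer B, take axle from B; A=[bolt] B=[shaft,grate] C=[reel,axle]

Answer: B axle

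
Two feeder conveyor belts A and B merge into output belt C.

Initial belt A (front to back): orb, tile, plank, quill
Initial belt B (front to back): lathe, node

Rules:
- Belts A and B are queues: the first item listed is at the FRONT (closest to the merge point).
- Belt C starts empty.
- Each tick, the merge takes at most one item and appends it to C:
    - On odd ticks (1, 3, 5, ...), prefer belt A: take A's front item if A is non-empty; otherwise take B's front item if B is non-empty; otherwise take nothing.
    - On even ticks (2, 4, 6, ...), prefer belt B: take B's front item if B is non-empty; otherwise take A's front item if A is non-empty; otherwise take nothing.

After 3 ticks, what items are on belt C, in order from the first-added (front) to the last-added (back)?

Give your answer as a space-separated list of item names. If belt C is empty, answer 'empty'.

Tick 1: prefer A, take orb from A; A=[tile,plank,quill] B=[lathe,node] C=[orb]
Tick 2: prefer B, take lathe from B; A=[tile,plank,quill] B=[node] C=[orb,lathe]
Tick 3: prefer A, take tile from A; A=[plank,quill] B=[node] C=[orb,lathe,tile]

Answer: orb lathe tile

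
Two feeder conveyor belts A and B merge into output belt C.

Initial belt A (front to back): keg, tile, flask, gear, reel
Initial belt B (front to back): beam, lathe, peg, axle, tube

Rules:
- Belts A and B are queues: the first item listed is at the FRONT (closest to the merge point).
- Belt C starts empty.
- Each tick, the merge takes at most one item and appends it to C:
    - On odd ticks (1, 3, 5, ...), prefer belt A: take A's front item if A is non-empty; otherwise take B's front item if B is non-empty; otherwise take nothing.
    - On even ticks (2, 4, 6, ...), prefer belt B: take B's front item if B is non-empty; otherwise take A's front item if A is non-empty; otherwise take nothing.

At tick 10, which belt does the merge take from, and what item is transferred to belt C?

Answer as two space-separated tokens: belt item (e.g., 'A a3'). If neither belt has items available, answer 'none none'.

Answer: B tube

Derivation:
Tick 1: prefer A, take keg from A; A=[tile,flask,gear,reel] B=[beam,lathe,peg,axle,tube] C=[keg]
Tick 2: prefer B, take beam from B; A=[tile,flask,gear,reel] B=[lathe,peg,axle,tube] C=[keg,beam]
Tick 3: prefer A, take tile from A; A=[flask,gear,reel] B=[lathe,peg,axle,tube] C=[keg,beam,tile]
Tick 4: prefer B, take lathe from B; A=[flask,gear,reel] B=[peg,axle,tube] C=[keg,beam,tile,lathe]
Tick 5: prefer A, take flask from A; A=[gear,reel] B=[peg,axle,tube] C=[keg,beam,tile,lathe,flask]
Tick 6: prefer B, take peg from B; A=[gear,reel] B=[axle,tube] C=[keg,beam,tile,lathe,flask,peg]
Tick 7: prefer A, take gear from A; A=[reel] B=[axle,tube] C=[keg,beam,tile,lathe,flask,peg,gear]
Tick 8: prefer B, take axle from B; A=[reel] B=[tube] C=[keg,beam,tile,lathe,flask,peg,gear,axle]
Tick 9: prefer A, take reel from A; A=[-] B=[tube] C=[keg,beam,tile,lathe,flask,peg,gear,axle,reel]
Tick 10: prefer B, take tube from B; A=[-] B=[-] C=[keg,beam,tile,lathe,flask,peg,gear,axle,reel,tube]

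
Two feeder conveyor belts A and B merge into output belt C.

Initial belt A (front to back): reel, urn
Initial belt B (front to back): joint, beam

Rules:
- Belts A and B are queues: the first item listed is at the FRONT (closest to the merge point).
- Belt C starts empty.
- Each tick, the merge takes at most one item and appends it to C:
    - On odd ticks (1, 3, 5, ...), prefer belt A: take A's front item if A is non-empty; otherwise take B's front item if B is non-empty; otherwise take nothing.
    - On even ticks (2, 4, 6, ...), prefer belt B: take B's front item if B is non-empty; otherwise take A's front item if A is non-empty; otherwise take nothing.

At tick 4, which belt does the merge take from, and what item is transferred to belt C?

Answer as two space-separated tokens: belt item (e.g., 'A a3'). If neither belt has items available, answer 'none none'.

Answer: B beam

Derivation:
Tick 1: prefer A, take reel from A; A=[urn] B=[joint,beam] C=[reel]
Tick 2: prefer B, take joint from B; A=[urn] B=[beam] C=[reel,joint]
Tick 3: prefer A, take urn from A; A=[-] B=[beam] C=[reel,joint,urn]
Tick 4: prefer B, take beam from B; A=[-] B=[-] C=[reel,joint,urn,beam]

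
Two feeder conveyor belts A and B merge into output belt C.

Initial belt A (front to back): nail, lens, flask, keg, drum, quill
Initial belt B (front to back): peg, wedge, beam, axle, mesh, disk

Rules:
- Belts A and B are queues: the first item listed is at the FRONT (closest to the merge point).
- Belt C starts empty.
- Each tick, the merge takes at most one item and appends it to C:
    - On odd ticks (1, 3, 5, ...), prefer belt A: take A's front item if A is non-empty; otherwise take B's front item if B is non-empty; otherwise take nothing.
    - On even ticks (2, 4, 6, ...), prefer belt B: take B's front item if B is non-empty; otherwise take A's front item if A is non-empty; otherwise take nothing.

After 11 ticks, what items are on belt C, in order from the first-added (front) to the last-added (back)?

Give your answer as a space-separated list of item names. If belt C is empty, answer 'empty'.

Tick 1: prefer A, take nail from A; A=[lens,flask,keg,drum,quill] B=[peg,wedge,beam,axle,mesh,disk] C=[nail]
Tick 2: prefer B, take peg from B; A=[lens,flask,keg,drum,quill] B=[wedge,beam,axle,mesh,disk] C=[nail,peg]
Tick 3: prefer A, take lens from A; A=[flask,keg,drum,quill] B=[wedge,beam,axle,mesh,disk] C=[nail,peg,lens]
Tick 4: prefer B, take wedge from B; A=[flask,keg,drum,quill] B=[beam,axle,mesh,disk] C=[nail,peg,lens,wedge]
Tick 5: prefer A, take flask from A; A=[keg,drum,quill] B=[beam,axle,mesh,disk] C=[nail,peg,lens,wedge,flask]
Tick 6: prefer B, take beam from B; A=[keg,drum,quill] B=[axle,mesh,disk] C=[nail,peg,lens,wedge,flask,beam]
Tick 7: prefer A, take keg from A; A=[drum,quill] B=[axle,mesh,disk] C=[nail,peg,lens,wedge,flask,beam,keg]
Tick 8: prefer B, take axle from B; A=[drum,quill] B=[mesh,disk] C=[nail,peg,lens,wedge,flask,beam,keg,axle]
Tick 9: prefer A, take drum from A; A=[quill] B=[mesh,disk] C=[nail,peg,lens,wedge,flask,beam,keg,axle,drum]
Tick 10: prefer B, take mesh from B; A=[quill] B=[disk] C=[nail,peg,lens,wedge,flask,beam,keg,axle,drum,mesh]
Tick 11: prefer A, take quill from A; A=[-] B=[disk] C=[nail,peg,lens,wedge,flask,beam,keg,axle,drum,mesh,quill]

Answer: nail peg lens wedge flask beam keg axle drum mesh quill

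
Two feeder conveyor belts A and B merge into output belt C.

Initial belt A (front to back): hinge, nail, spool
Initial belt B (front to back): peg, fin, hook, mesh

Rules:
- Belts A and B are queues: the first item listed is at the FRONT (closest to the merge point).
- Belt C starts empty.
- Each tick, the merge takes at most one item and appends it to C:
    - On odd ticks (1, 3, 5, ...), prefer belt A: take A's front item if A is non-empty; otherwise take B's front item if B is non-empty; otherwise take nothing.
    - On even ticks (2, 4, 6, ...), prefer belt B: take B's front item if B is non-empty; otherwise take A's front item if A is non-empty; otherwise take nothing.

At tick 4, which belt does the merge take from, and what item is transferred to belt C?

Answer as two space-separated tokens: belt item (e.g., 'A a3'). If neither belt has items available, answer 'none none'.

Answer: B fin

Derivation:
Tick 1: prefer A, take hinge from A; A=[nail,spool] B=[peg,fin,hook,mesh] C=[hinge]
Tick 2: prefer B, take peg from B; A=[nail,spool] B=[fin,hook,mesh] C=[hinge,peg]
Tick 3: prefer A, take nail from A; A=[spool] B=[fin,hook,mesh] C=[hinge,peg,nail]
Tick 4: prefer B, take fin from B; A=[spool] B=[hook,mesh] C=[hinge,peg,nail,fin]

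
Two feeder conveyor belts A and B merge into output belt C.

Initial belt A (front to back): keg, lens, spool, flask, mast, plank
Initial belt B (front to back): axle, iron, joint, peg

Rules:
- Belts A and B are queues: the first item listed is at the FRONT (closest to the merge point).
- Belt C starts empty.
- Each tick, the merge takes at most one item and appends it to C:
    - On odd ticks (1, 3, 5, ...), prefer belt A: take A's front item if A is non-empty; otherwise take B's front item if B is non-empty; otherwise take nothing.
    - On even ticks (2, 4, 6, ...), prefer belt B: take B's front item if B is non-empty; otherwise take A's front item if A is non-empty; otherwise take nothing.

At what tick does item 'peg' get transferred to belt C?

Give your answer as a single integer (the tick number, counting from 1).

Answer: 8

Derivation:
Tick 1: prefer A, take keg from A; A=[lens,spool,flask,mast,plank] B=[axle,iron,joint,peg] C=[keg]
Tick 2: prefer B, take axle from B; A=[lens,spool,flask,mast,plank] B=[iron,joint,peg] C=[keg,axle]
Tick 3: prefer A, take lens from A; A=[spool,flask,mast,plank] B=[iron,joint,peg] C=[keg,axle,lens]
Tick 4: prefer B, take iron from B; A=[spool,flask,mast,plank] B=[joint,peg] C=[keg,axle,lens,iron]
Tick 5: prefer A, take spool from A; A=[flask,mast,plank] B=[joint,peg] C=[keg,axle,lens,iron,spool]
Tick 6: prefer B, take joint from B; A=[flask,mast,plank] B=[peg] C=[keg,axle,lens,iron,spool,joint]
Tick 7: prefer A, take flask from A; A=[mast,plank] B=[peg] C=[keg,axle,lens,iron,spool,joint,flask]
Tick 8: prefer B, take peg from B; A=[mast,plank] B=[-] C=[keg,axle,lens,iron,spool,joint,flask,peg]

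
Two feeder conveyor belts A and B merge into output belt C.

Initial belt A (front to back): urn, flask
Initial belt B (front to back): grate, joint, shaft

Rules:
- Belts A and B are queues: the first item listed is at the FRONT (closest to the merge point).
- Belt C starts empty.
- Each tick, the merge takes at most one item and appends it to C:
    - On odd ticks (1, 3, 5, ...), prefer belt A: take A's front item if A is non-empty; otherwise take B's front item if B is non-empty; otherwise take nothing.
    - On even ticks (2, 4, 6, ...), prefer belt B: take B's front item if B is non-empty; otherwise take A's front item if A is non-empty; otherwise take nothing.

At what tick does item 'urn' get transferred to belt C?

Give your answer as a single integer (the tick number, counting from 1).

Answer: 1

Derivation:
Tick 1: prefer A, take urn from A; A=[flask] B=[grate,joint,shaft] C=[urn]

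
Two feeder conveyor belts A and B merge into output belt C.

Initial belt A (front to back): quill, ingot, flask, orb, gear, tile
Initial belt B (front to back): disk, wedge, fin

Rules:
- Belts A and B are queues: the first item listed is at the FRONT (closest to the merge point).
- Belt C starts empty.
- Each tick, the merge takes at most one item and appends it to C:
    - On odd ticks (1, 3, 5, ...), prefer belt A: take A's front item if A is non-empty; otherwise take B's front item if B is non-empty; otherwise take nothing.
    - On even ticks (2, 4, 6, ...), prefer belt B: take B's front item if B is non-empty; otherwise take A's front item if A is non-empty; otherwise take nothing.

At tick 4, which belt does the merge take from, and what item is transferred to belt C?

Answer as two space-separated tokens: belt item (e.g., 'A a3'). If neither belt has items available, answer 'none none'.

Answer: B wedge

Derivation:
Tick 1: prefer A, take quill from A; A=[ingot,flask,orb,gear,tile] B=[disk,wedge,fin] C=[quill]
Tick 2: prefer B, take disk from B; A=[ingot,flask,orb,gear,tile] B=[wedge,fin] C=[quill,disk]
Tick 3: prefer A, take ingot from A; A=[flask,orb,gear,tile] B=[wedge,fin] C=[quill,disk,ingot]
Tick 4: prefer B, take wedge from B; A=[flask,orb,gear,tile] B=[fin] C=[quill,disk,ingot,wedge]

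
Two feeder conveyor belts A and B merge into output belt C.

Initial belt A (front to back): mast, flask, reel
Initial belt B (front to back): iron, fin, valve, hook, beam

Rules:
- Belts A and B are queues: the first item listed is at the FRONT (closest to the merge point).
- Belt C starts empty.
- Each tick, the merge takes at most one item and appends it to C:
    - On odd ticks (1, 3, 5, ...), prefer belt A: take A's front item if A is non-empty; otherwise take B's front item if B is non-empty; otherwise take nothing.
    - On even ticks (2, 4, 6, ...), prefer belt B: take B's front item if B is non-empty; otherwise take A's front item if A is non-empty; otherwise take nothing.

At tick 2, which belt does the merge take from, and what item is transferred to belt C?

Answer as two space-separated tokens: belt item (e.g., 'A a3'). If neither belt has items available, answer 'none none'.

Answer: B iron

Derivation:
Tick 1: prefer A, take mast from A; A=[flask,reel] B=[iron,fin,valve,hook,beam] C=[mast]
Tick 2: prefer B, take iron from B; A=[flask,reel] B=[fin,valve,hook,beam] C=[mast,iron]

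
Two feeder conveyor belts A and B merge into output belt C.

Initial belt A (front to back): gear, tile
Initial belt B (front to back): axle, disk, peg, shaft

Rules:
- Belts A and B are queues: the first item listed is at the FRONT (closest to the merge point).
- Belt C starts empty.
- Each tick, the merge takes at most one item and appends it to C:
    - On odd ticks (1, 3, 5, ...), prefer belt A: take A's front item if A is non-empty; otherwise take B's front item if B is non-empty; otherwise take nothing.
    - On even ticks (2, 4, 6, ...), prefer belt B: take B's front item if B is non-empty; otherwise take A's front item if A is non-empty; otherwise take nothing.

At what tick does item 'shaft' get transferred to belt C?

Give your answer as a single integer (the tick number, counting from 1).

Tick 1: prefer A, take gear from A; A=[tile] B=[axle,disk,peg,shaft] C=[gear]
Tick 2: prefer B, take axle from B; A=[tile] B=[disk,peg,shaft] C=[gear,axle]
Tick 3: prefer A, take tile from A; A=[-] B=[disk,peg,shaft] C=[gear,axle,tile]
Tick 4: prefer B, take disk from B; A=[-] B=[peg,shaft] C=[gear,axle,tile,disk]
Tick 5: prefer A, take peg from B; A=[-] B=[shaft] C=[gear,axle,tile,disk,peg]
Tick 6: prefer B, take shaft from B; A=[-] B=[-] C=[gear,axle,tile,disk,peg,shaft]

Answer: 6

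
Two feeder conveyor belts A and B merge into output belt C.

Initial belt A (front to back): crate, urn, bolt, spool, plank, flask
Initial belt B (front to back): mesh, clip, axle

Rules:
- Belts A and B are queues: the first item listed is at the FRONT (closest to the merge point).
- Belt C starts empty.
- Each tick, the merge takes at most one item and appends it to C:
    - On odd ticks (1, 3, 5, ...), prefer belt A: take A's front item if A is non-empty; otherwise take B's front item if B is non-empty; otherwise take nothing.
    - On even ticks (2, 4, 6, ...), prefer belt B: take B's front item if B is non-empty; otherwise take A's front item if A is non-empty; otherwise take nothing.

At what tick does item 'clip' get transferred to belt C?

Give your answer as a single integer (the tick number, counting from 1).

Tick 1: prefer A, take crate from A; A=[urn,bolt,spool,plank,flask] B=[mesh,clip,axle] C=[crate]
Tick 2: prefer B, take mesh from B; A=[urn,bolt,spool,plank,flask] B=[clip,axle] C=[crate,mesh]
Tick 3: prefer A, take urn from A; A=[bolt,spool,plank,flask] B=[clip,axle] C=[crate,mesh,urn]
Tick 4: prefer B, take clip from B; A=[bolt,spool,plank,flask] B=[axle] C=[crate,mesh,urn,clip]

Answer: 4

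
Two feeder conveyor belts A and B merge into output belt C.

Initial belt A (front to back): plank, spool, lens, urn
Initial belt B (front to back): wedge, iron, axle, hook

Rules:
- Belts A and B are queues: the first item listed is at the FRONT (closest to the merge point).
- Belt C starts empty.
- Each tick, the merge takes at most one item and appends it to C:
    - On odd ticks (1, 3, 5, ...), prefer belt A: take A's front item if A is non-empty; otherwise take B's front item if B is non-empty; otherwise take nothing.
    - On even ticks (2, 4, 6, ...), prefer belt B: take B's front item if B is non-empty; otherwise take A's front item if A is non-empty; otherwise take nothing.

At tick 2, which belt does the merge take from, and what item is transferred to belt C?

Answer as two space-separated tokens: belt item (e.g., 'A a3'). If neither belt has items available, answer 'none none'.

Tick 1: prefer A, take plank from A; A=[spool,lens,urn] B=[wedge,iron,axle,hook] C=[plank]
Tick 2: prefer B, take wedge from B; A=[spool,lens,urn] B=[iron,axle,hook] C=[plank,wedge]

Answer: B wedge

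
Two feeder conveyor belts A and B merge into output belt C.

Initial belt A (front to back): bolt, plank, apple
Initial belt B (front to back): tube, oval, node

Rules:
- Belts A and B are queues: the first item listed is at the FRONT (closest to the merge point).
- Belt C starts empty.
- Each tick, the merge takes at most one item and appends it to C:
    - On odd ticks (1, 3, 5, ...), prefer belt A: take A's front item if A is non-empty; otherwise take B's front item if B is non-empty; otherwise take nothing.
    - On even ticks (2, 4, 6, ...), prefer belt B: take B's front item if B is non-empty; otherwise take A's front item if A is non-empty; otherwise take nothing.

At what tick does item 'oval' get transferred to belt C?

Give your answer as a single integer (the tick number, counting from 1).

Tick 1: prefer A, take bolt from A; A=[plank,apple] B=[tube,oval,node] C=[bolt]
Tick 2: prefer B, take tube from B; A=[plank,apple] B=[oval,node] C=[bolt,tube]
Tick 3: prefer A, take plank from A; A=[apple] B=[oval,node] C=[bolt,tube,plank]
Tick 4: prefer B, take oval from B; A=[apple] B=[node] C=[bolt,tube,plank,oval]

Answer: 4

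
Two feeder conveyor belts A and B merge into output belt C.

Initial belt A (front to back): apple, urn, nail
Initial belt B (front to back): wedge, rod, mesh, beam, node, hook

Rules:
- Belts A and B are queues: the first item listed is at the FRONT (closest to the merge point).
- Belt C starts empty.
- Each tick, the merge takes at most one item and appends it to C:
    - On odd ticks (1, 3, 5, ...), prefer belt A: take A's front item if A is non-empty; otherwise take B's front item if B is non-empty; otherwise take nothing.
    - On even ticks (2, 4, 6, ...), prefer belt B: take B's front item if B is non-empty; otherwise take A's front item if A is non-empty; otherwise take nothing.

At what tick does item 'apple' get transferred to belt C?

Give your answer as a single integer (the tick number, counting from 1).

Tick 1: prefer A, take apple from A; A=[urn,nail] B=[wedge,rod,mesh,beam,node,hook] C=[apple]

Answer: 1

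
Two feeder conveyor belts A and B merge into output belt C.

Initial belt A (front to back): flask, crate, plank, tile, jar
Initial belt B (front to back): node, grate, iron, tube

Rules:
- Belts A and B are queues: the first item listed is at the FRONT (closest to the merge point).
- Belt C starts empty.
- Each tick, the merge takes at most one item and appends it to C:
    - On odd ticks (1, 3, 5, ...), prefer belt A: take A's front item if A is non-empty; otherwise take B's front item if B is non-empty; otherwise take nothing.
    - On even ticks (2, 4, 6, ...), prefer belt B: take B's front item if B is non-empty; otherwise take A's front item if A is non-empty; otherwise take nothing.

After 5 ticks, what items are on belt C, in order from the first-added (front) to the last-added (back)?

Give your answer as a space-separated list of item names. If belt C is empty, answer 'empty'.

Tick 1: prefer A, take flask from A; A=[crate,plank,tile,jar] B=[node,grate,iron,tube] C=[flask]
Tick 2: prefer B, take node from B; A=[crate,plank,tile,jar] B=[grate,iron,tube] C=[flask,node]
Tick 3: prefer A, take crate from A; A=[plank,tile,jar] B=[grate,iron,tube] C=[flask,node,crate]
Tick 4: prefer B, take grate from B; A=[plank,tile,jar] B=[iron,tube] C=[flask,node,crate,grate]
Tick 5: prefer A, take plank from A; A=[tile,jar] B=[iron,tube] C=[flask,node,crate,grate,plank]

Answer: flask node crate grate plank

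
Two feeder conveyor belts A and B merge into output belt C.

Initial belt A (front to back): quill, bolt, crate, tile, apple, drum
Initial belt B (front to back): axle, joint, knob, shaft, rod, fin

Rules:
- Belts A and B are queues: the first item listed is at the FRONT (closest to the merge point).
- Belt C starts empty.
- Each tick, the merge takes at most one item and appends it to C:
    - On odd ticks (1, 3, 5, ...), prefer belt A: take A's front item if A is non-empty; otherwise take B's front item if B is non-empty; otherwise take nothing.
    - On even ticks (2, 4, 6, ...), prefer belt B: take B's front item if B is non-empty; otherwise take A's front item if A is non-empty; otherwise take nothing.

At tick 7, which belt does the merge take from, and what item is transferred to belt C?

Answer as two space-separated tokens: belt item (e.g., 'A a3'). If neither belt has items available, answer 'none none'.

Answer: A tile

Derivation:
Tick 1: prefer A, take quill from A; A=[bolt,crate,tile,apple,drum] B=[axle,joint,knob,shaft,rod,fin] C=[quill]
Tick 2: prefer B, take axle from B; A=[bolt,crate,tile,apple,drum] B=[joint,knob,shaft,rod,fin] C=[quill,axle]
Tick 3: prefer A, take bolt from A; A=[crate,tile,apple,drum] B=[joint,knob,shaft,rod,fin] C=[quill,axle,bolt]
Tick 4: prefer B, take joint from B; A=[crate,tile,apple,drum] B=[knob,shaft,rod,fin] C=[quill,axle,bolt,joint]
Tick 5: prefer A, take crate from A; A=[tile,apple,drum] B=[knob,shaft,rod,fin] C=[quill,axle,bolt,joint,crate]
Tick 6: prefer B, take knob from B; A=[tile,apple,drum] B=[shaft,rod,fin] C=[quill,axle,bolt,joint,crate,knob]
Tick 7: prefer A, take tile from A; A=[apple,drum] B=[shaft,rod,fin] C=[quill,axle,bolt,joint,crate,knob,tile]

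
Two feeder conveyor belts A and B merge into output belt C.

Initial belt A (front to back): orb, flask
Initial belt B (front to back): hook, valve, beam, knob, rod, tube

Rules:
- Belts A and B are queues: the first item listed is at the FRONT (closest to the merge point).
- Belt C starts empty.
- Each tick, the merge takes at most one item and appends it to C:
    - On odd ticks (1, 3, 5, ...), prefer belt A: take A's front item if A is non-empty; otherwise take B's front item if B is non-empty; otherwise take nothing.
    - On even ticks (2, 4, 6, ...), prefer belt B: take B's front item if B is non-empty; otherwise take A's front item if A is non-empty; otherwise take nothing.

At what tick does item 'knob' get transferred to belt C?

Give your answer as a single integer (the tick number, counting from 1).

Answer: 6

Derivation:
Tick 1: prefer A, take orb from A; A=[flask] B=[hook,valve,beam,knob,rod,tube] C=[orb]
Tick 2: prefer B, take hook from B; A=[flask] B=[valve,beam,knob,rod,tube] C=[orb,hook]
Tick 3: prefer A, take flask from A; A=[-] B=[valve,beam,knob,rod,tube] C=[orb,hook,flask]
Tick 4: prefer B, take valve from B; A=[-] B=[beam,knob,rod,tube] C=[orb,hook,flask,valve]
Tick 5: prefer A, take beam from B; A=[-] B=[knob,rod,tube] C=[orb,hook,flask,valve,beam]
Tick 6: prefer B, take knob from B; A=[-] B=[rod,tube] C=[orb,hook,flask,valve,beam,knob]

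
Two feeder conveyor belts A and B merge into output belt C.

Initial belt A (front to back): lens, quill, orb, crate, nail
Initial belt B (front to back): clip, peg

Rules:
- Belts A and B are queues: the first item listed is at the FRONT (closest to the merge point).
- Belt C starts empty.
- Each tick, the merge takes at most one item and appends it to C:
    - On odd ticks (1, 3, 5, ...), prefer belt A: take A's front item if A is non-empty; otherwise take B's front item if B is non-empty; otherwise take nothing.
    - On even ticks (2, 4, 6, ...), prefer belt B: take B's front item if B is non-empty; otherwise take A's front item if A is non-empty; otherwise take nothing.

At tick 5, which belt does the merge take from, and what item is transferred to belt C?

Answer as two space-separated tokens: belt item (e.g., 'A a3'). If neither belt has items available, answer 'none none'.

Tick 1: prefer A, take lens from A; A=[quill,orb,crate,nail] B=[clip,peg] C=[lens]
Tick 2: prefer B, take clip from B; A=[quill,orb,crate,nail] B=[peg] C=[lens,clip]
Tick 3: prefer A, take quill from A; A=[orb,crate,nail] B=[peg] C=[lens,clip,quill]
Tick 4: prefer B, take peg from B; A=[orb,crate,nail] B=[-] C=[lens,clip,quill,peg]
Tick 5: prefer A, take orb from A; A=[crate,nail] B=[-] C=[lens,clip,quill,peg,orb]

Answer: A orb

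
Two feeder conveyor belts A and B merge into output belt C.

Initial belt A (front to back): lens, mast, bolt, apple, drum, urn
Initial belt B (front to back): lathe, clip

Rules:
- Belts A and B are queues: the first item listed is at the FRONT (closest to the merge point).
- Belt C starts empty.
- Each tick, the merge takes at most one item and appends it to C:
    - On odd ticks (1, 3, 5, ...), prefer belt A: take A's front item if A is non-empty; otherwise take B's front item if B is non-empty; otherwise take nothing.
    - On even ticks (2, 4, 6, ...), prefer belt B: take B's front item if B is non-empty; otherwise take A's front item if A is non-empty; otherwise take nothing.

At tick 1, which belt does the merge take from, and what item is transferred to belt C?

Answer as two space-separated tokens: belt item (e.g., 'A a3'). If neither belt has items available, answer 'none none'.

Tick 1: prefer A, take lens from A; A=[mast,bolt,apple,drum,urn] B=[lathe,clip] C=[lens]

Answer: A lens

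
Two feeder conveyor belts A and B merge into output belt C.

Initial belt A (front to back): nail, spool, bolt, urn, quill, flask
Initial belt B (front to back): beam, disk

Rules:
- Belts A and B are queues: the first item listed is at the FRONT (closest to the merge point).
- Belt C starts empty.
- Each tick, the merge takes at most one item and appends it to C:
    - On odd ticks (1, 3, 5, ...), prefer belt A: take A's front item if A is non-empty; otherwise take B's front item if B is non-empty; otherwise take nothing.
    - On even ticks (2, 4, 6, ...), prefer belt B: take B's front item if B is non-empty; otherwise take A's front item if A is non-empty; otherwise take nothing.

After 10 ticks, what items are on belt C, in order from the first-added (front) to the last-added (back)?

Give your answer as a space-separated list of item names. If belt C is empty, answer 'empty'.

Tick 1: prefer A, take nail from A; A=[spool,bolt,urn,quill,flask] B=[beam,disk] C=[nail]
Tick 2: prefer B, take beam from B; A=[spool,bolt,urn,quill,flask] B=[disk] C=[nail,beam]
Tick 3: prefer A, take spool from A; A=[bolt,urn,quill,flask] B=[disk] C=[nail,beam,spool]
Tick 4: prefer B, take disk from B; A=[bolt,urn,quill,flask] B=[-] C=[nail,beam,spool,disk]
Tick 5: prefer A, take bolt from A; A=[urn,quill,flask] B=[-] C=[nail,beam,spool,disk,bolt]
Tick 6: prefer B, take urn from A; A=[quill,flask] B=[-] C=[nail,beam,spool,disk,bolt,urn]
Tick 7: prefer A, take quill from A; A=[flask] B=[-] C=[nail,beam,spool,disk,bolt,urn,quill]
Tick 8: prefer B, take flask from A; A=[-] B=[-] C=[nail,beam,spool,disk,bolt,urn,quill,flask]
Tick 9: prefer A, both empty, nothing taken; A=[-] B=[-] C=[nail,beam,spool,disk,bolt,urn,quill,flask]
Tick 10: prefer B, both empty, nothing taken; A=[-] B=[-] C=[nail,beam,spool,disk,bolt,urn,quill,flask]

Answer: nail beam spool disk bolt urn quill flask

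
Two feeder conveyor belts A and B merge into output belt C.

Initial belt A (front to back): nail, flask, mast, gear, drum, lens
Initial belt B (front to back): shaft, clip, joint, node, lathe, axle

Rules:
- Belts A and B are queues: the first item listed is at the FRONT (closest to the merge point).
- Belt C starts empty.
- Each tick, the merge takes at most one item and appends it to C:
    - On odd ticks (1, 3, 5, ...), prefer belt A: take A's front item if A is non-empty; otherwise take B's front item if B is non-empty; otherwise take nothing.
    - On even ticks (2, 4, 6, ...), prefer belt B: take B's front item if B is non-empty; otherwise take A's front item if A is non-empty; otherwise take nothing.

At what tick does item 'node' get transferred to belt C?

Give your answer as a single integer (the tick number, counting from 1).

Tick 1: prefer A, take nail from A; A=[flask,mast,gear,drum,lens] B=[shaft,clip,joint,node,lathe,axle] C=[nail]
Tick 2: prefer B, take shaft from B; A=[flask,mast,gear,drum,lens] B=[clip,joint,node,lathe,axle] C=[nail,shaft]
Tick 3: prefer A, take flask from A; A=[mast,gear,drum,lens] B=[clip,joint,node,lathe,axle] C=[nail,shaft,flask]
Tick 4: prefer B, take clip from B; A=[mast,gear,drum,lens] B=[joint,node,lathe,axle] C=[nail,shaft,flask,clip]
Tick 5: prefer A, take mast from A; A=[gear,drum,lens] B=[joint,node,lathe,axle] C=[nail,shaft,flask,clip,mast]
Tick 6: prefer B, take joint from B; A=[gear,drum,lens] B=[node,lathe,axle] C=[nail,shaft,flask,clip,mast,joint]
Tick 7: prefer A, take gear from A; A=[drum,lens] B=[node,lathe,axle] C=[nail,shaft,flask,clip,mast,joint,gear]
Tick 8: prefer B, take node from B; A=[drum,lens] B=[lathe,axle] C=[nail,shaft,flask,clip,mast,joint,gear,node]

Answer: 8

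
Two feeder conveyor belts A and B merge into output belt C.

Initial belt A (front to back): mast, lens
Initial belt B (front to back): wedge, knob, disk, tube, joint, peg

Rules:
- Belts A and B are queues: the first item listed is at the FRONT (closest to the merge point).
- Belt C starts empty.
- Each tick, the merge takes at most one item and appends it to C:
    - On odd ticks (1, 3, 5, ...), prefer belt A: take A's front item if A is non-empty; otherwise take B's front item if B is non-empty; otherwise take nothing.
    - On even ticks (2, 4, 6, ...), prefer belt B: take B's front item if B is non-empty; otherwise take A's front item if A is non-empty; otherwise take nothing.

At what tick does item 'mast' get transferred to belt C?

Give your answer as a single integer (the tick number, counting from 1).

Answer: 1

Derivation:
Tick 1: prefer A, take mast from A; A=[lens] B=[wedge,knob,disk,tube,joint,peg] C=[mast]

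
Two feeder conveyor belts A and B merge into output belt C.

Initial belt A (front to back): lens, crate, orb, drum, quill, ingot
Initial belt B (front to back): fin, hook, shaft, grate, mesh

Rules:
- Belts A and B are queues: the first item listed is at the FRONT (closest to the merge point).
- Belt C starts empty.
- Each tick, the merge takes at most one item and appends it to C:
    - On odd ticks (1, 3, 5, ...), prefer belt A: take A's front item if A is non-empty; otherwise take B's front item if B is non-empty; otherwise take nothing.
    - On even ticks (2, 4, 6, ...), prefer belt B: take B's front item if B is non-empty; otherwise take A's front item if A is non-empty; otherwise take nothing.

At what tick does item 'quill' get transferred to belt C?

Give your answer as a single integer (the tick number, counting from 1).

Tick 1: prefer A, take lens from A; A=[crate,orb,drum,quill,ingot] B=[fin,hook,shaft,grate,mesh] C=[lens]
Tick 2: prefer B, take fin from B; A=[crate,orb,drum,quill,ingot] B=[hook,shaft,grate,mesh] C=[lens,fin]
Tick 3: prefer A, take crate from A; A=[orb,drum,quill,ingot] B=[hook,shaft,grate,mesh] C=[lens,fin,crate]
Tick 4: prefer B, take hook from B; A=[orb,drum,quill,ingot] B=[shaft,grate,mesh] C=[lens,fin,crate,hook]
Tick 5: prefer A, take orb from A; A=[drum,quill,ingot] B=[shaft,grate,mesh] C=[lens,fin,crate,hook,orb]
Tick 6: prefer B, take shaft from B; A=[drum,quill,ingot] B=[grate,mesh] C=[lens,fin,crate,hook,orb,shaft]
Tick 7: prefer A, take drum from A; A=[quill,ingot] B=[grate,mesh] C=[lens,fin,crate,hook,orb,shaft,drum]
Tick 8: prefer B, take grate from B; A=[quill,ingot] B=[mesh] C=[lens,fin,crate,hook,orb,shaft,drum,grate]
Tick 9: prefer A, take quill from A; A=[ingot] B=[mesh] C=[lens,fin,crate,hook,orb,shaft,drum,grate,quill]

Answer: 9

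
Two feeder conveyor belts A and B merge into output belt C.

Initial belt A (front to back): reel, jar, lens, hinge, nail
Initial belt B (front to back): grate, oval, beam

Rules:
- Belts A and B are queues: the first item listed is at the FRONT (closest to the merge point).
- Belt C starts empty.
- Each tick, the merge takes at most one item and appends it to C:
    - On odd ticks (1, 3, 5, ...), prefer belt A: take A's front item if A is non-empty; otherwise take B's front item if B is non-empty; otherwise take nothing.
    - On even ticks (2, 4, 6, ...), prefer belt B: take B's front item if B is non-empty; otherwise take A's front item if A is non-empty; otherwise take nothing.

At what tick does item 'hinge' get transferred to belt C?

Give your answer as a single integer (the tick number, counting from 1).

Tick 1: prefer A, take reel from A; A=[jar,lens,hinge,nail] B=[grate,oval,beam] C=[reel]
Tick 2: prefer B, take grate from B; A=[jar,lens,hinge,nail] B=[oval,beam] C=[reel,grate]
Tick 3: prefer A, take jar from A; A=[lens,hinge,nail] B=[oval,beam] C=[reel,grate,jar]
Tick 4: prefer B, take oval from B; A=[lens,hinge,nail] B=[beam] C=[reel,grate,jar,oval]
Tick 5: prefer A, take lens from A; A=[hinge,nail] B=[beam] C=[reel,grate,jar,oval,lens]
Tick 6: prefer B, take beam from B; A=[hinge,nail] B=[-] C=[reel,grate,jar,oval,lens,beam]
Tick 7: prefer A, take hinge from A; A=[nail] B=[-] C=[reel,grate,jar,oval,lens,beam,hinge]

Answer: 7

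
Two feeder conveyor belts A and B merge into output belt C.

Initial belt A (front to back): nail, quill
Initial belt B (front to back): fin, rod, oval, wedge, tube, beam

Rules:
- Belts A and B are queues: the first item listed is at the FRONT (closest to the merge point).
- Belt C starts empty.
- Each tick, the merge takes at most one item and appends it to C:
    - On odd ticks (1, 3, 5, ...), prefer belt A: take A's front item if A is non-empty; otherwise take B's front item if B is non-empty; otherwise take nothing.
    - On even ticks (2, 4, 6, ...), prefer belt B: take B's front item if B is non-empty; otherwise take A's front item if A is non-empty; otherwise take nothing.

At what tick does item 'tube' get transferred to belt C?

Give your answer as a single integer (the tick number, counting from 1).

Tick 1: prefer A, take nail from A; A=[quill] B=[fin,rod,oval,wedge,tube,beam] C=[nail]
Tick 2: prefer B, take fin from B; A=[quill] B=[rod,oval,wedge,tube,beam] C=[nail,fin]
Tick 3: prefer A, take quill from A; A=[-] B=[rod,oval,wedge,tube,beam] C=[nail,fin,quill]
Tick 4: prefer B, take rod from B; A=[-] B=[oval,wedge,tube,beam] C=[nail,fin,quill,rod]
Tick 5: prefer A, take oval from B; A=[-] B=[wedge,tube,beam] C=[nail,fin,quill,rod,oval]
Tick 6: prefer B, take wedge from B; A=[-] B=[tube,beam] C=[nail,fin,quill,rod,oval,wedge]
Tick 7: prefer A, take tube from B; A=[-] B=[beam] C=[nail,fin,quill,rod,oval,wedge,tube]

Answer: 7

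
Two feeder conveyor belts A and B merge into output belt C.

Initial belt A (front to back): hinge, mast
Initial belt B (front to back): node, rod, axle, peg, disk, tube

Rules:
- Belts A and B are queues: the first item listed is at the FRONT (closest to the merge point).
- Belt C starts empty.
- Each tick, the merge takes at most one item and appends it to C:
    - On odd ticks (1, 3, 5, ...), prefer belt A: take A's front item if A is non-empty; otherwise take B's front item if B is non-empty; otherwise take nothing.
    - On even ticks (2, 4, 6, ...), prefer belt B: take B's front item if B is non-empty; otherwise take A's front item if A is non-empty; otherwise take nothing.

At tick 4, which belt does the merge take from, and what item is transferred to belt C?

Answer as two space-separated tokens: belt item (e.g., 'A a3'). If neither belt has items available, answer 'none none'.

Tick 1: prefer A, take hinge from A; A=[mast] B=[node,rod,axle,peg,disk,tube] C=[hinge]
Tick 2: prefer B, take node from B; A=[mast] B=[rod,axle,peg,disk,tube] C=[hinge,node]
Tick 3: prefer A, take mast from A; A=[-] B=[rod,axle,peg,disk,tube] C=[hinge,node,mast]
Tick 4: prefer B, take rod from B; A=[-] B=[axle,peg,disk,tube] C=[hinge,node,mast,rod]

Answer: B rod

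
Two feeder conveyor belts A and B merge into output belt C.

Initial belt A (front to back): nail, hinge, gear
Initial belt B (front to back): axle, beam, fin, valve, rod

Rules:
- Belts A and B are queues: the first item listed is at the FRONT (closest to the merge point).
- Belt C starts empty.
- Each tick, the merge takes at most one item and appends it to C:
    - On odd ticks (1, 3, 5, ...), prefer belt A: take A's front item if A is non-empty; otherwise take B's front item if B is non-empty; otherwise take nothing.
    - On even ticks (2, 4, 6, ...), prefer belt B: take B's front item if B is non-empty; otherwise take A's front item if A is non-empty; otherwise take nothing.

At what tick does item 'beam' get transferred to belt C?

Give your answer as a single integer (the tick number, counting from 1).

Answer: 4

Derivation:
Tick 1: prefer A, take nail from A; A=[hinge,gear] B=[axle,beam,fin,valve,rod] C=[nail]
Tick 2: prefer B, take axle from B; A=[hinge,gear] B=[beam,fin,valve,rod] C=[nail,axle]
Tick 3: prefer A, take hinge from A; A=[gear] B=[beam,fin,valve,rod] C=[nail,axle,hinge]
Tick 4: prefer B, take beam from B; A=[gear] B=[fin,valve,rod] C=[nail,axle,hinge,beam]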